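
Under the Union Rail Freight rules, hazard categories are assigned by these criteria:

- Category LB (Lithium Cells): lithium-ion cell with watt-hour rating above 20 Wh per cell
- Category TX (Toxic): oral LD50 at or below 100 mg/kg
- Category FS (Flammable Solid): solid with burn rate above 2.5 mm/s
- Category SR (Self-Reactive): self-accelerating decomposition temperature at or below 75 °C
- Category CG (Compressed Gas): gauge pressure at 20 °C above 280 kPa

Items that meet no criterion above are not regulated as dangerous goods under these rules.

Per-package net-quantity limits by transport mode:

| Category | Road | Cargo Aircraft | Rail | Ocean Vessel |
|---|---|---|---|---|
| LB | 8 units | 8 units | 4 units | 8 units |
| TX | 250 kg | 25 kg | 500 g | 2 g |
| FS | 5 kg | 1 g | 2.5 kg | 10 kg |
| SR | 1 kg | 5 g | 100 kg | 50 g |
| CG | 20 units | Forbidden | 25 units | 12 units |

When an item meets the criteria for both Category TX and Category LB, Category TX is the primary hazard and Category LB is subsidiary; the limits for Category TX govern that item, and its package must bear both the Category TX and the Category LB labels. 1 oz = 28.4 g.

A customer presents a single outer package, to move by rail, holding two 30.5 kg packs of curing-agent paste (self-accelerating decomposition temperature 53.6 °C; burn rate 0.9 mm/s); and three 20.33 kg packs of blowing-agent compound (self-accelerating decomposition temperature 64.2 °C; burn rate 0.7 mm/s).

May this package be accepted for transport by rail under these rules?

No

Self-accelerating decomposition temperature 53.6 °C meets the Category SR criterion (Self-Reactive), so the curing-agent paste is Category SR.
With self-accelerating decomposition temperature 64.2 °C (≤ 75 °C), the blowing-agent compound falls in Category SR.
Category SR net quantity: (two 30.5 kg packs = 61 kg) + (three 20.33 kg packs = 60.99 kg) = 121.99 kg.
121.99 kg > 100 kg (rail limit, Category SR) — over the limit.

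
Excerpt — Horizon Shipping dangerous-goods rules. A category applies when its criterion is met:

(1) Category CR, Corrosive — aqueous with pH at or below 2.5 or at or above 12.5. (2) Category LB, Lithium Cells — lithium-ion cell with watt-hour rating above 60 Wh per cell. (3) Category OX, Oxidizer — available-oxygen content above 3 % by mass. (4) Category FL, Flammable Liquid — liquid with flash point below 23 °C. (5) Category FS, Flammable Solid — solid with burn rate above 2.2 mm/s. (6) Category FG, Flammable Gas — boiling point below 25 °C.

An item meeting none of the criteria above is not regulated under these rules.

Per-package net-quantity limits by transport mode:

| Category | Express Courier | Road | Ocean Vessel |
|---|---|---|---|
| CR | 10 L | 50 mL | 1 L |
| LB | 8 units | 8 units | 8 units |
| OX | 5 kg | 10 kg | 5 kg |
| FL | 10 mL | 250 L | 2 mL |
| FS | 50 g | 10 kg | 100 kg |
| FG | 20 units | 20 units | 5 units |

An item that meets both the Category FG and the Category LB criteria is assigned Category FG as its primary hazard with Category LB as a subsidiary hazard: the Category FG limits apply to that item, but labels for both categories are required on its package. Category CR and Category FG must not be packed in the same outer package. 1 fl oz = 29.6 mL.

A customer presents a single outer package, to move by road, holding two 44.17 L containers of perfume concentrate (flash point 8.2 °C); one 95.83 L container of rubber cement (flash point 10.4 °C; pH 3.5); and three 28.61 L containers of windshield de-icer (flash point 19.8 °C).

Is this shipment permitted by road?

No

Perfume concentrate: flash point 8.2 °C < 23 °C → Category FL (Flammable Liquid).
Flash point 10.4 °C meets the Category FL criterion (Flammable Liquid), so the rubber cement is Category FL.
Windshield de-icer: flash point 19.8 °C < 23 °C → Category FL (Flammable Liquid).
Category FL net quantity: (two 44.17 L containers = 88.34 L) + 95.83 L + (three 28.61 L containers = 85.83 L) = 270 L.
270 L exceeds the road limit of 250 L for Category FL.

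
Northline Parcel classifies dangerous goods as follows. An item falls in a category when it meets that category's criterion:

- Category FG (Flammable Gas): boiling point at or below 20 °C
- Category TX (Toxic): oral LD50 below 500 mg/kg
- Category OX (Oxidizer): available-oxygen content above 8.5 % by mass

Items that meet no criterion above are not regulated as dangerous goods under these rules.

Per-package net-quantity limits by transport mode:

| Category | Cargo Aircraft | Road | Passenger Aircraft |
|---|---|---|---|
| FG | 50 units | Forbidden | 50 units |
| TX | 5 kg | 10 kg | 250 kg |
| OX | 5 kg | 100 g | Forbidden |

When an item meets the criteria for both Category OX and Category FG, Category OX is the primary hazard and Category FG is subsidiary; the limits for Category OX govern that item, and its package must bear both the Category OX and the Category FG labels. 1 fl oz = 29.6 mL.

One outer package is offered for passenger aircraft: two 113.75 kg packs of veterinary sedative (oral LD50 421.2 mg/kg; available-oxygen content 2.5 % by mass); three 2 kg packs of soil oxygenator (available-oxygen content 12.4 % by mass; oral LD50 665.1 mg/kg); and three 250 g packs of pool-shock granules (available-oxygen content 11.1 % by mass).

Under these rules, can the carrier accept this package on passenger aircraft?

Veterinary sedative: oral LD50 421.2 mg/kg < 500 mg/kg → Category TX (Toxic).
The soil oxygenator has available-oxygen content 12.4 % by mass, which is > 8.5 % by mass, so it is Category OX (Oxidizer).
Available-oxygen content 11.1 % by mass meets the Category OX criterion (Oxidizer), so the pool-shock granules are Category OX.
Category OX net quantity: (three 2 kg packs = 6 kg) + (three 250 g packs = 750 g) = 6.75 kg.
Category OX is Forbidden by passenger aircraft.
Category TX quantity: two 113.75 kg packs = 227.5 kg.
227.5 kg is within the passenger aircraft limit of 250 kg for Category TX.

No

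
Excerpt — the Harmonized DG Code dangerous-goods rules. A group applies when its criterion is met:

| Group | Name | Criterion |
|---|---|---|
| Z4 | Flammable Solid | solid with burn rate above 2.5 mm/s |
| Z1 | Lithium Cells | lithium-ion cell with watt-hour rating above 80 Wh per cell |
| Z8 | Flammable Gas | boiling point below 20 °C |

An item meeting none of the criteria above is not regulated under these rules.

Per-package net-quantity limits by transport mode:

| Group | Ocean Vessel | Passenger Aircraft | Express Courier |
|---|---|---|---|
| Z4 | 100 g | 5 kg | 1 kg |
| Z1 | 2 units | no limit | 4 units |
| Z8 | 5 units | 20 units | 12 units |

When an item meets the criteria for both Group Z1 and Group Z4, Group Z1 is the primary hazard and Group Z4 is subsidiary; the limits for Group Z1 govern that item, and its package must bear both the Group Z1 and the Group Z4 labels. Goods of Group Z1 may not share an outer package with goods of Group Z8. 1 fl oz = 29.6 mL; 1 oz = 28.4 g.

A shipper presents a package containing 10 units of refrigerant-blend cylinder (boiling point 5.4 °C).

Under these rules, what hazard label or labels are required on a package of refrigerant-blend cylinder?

Group Z8

Boiling point 5.4 °C meets the Group Z8 criterion (Flammable Gas), so the refrigerant-blend cylinder is Group Z8.
Only the Group Z8 label is required.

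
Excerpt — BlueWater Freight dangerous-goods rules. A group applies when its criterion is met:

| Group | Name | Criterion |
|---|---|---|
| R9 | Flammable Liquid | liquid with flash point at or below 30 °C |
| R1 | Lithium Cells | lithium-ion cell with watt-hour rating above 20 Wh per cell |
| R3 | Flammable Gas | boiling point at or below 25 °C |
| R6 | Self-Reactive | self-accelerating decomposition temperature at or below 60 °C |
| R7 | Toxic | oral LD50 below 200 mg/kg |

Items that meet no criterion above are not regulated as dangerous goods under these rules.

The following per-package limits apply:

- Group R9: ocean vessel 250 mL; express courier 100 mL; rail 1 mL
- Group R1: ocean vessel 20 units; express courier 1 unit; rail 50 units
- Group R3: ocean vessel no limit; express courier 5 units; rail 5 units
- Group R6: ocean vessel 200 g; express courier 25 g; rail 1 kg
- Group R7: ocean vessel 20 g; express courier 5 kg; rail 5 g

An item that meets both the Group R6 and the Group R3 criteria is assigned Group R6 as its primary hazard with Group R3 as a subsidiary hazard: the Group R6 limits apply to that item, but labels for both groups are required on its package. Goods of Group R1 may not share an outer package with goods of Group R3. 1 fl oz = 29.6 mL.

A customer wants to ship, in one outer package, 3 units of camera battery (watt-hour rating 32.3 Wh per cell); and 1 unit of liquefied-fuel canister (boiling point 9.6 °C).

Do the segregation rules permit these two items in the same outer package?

No

Camera battery: watt-hour rating 32.3 Wh per cell > 20 Wh per cell → Group R1 (Lithium Cells).
With boiling point 9.6 °C (≤ 25 °C), the liquefied-fuel canister falls in Group R3.
Group R1 and Group R3 may not share an outer package.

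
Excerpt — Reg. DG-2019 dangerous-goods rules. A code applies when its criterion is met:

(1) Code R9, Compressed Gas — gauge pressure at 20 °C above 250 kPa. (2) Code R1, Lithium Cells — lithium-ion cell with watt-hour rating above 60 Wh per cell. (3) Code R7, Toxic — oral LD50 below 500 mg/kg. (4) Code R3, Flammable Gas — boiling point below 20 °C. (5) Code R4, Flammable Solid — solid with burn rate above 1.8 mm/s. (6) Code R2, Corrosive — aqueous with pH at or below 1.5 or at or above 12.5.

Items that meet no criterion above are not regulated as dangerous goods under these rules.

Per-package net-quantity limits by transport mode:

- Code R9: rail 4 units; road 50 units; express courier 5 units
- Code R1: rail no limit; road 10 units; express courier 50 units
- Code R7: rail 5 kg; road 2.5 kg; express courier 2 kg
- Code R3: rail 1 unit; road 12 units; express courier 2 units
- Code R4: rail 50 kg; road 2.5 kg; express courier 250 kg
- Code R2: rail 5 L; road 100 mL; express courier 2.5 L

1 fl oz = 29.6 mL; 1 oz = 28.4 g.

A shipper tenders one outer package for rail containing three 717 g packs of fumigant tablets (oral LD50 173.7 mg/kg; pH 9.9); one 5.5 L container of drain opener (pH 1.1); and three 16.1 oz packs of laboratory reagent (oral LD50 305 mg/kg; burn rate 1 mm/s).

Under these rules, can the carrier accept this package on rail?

Oral LD50 173.7 mg/kg meets the Code R7 criterion (Toxic), so the fumigant tablets are Code R7.
pH 1.1 meets the Code R2 criterion (Corrosive), so the drain opener is Code R2.
Laboratory reagent: oral LD50 305 mg/kg < 500 mg/kg → Code R7 (Toxic).
Total Code R7: (three 717 g packs = 2.151 kg) + (three 16.1 oz packs = 1371.72 g) = 3522.72 g.
3522.72 g is within the rail limit of 5 kg for Code R7.
Code R2 quantity: 5.5 L.
5.5 L exceeds the rail limit of 5 L for Code R2.

No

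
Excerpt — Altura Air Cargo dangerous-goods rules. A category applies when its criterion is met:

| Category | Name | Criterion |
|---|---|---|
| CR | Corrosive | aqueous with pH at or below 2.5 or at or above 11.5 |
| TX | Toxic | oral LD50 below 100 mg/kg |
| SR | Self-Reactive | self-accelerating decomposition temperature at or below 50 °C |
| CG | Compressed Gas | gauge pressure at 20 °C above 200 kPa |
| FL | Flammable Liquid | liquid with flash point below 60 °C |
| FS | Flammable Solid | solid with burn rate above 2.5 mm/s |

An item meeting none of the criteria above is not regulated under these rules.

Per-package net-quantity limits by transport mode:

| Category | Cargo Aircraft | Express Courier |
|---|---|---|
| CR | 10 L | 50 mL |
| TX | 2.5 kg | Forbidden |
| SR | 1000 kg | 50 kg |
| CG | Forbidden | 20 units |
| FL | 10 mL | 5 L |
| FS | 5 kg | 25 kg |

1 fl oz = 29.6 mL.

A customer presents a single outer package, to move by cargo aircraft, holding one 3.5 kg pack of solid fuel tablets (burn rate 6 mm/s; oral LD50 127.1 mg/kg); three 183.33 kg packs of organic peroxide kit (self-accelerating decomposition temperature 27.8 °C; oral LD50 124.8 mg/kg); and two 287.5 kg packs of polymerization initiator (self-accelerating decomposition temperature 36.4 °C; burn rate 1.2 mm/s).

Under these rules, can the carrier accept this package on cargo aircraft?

The solid fuel tablets have burn rate 6 mm/s, which is > 2.5 mm/s, so they are Category FS (Flammable Solid).
The organic peroxide kit has self-accelerating decomposition temperature 27.8 °C, which is ≤ 50 °C, so it is Category SR (Self-Reactive).
With self-accelerating decomposition temperature 36.4 °C (≤ 50 °C), the polymerization initiator falls in Category SR.
Category SR net quantity: (three 183.33 kg packs = 549.99 kg) + (two 287.5 kg packs = 575 kg) = 1124.99 kg.
1124.99 kg > 1000 kg (cargo aircraft limit, Category SR) — over the limit.
Category FS quantity: 3.5 kg.
3.5 kg is within the cargo aircraft limit of 5 kg for Category FS.

No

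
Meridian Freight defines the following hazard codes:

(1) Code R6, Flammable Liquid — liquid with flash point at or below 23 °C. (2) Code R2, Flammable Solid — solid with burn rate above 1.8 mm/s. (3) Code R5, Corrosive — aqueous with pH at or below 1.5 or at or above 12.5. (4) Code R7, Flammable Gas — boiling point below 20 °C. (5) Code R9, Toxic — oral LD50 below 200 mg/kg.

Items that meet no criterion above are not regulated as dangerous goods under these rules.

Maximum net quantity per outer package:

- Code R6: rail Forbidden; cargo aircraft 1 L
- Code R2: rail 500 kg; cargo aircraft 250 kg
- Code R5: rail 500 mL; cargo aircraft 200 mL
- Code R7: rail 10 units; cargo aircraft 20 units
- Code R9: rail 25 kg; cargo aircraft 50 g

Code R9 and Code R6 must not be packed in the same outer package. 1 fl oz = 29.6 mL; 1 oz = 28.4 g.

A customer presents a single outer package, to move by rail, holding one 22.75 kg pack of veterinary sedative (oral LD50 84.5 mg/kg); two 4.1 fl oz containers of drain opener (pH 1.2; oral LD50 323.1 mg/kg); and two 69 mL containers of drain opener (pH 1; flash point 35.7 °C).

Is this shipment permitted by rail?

Yes

Oral LD50 84.5 mg/kg meets the Code R9 criterion (Toxic), so the veterinary sedative is Code R9.
Drain opener: pH 1.2 ≤ 1.5 → Code R5 (Corrosive).
Drain opener: pH 1 ≤ 1.5 → Code R5 (Corrosive).
Code R9 quantity: 22.75 kg.
22.75 kg ≤ 25 kg (rail limit, Code R9) — within limit.
Total Code R5: (two 4.1 fl oz containers = 242.72 mL) + (two 69 mL containers = 138 mL) = 380.72 mL.
That is within the Code R5 rail limit of 500 mL.
The segregation rule (Code R9 with Code R6) does not apply to Code R9 with Code R5.
Every hazard code is within its rail limit and no segregation rule is violated.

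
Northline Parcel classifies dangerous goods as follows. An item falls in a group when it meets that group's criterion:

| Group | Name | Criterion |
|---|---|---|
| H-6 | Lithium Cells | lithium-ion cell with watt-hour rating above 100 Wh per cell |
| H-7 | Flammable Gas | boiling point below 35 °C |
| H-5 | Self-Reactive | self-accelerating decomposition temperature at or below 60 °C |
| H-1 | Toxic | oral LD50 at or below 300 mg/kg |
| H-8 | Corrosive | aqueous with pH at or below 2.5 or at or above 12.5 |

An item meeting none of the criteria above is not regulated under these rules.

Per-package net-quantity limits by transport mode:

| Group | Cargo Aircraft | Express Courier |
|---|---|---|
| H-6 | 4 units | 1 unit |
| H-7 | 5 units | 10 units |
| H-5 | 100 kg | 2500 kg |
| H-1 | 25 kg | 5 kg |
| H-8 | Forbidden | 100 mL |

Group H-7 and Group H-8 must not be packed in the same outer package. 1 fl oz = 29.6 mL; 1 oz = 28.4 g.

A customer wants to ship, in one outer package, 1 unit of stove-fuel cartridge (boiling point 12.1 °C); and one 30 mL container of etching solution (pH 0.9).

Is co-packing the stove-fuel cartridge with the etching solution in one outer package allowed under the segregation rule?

With boiling point 12.1 °C (< 35 °C), the stove-fuel cartridge falls in Group H-7.
Etching solution: pH 0.9 ≤ 2.5 → Group H-8 (Corrosive).
Group H-7 and Group H-8 may not share an outer package.

No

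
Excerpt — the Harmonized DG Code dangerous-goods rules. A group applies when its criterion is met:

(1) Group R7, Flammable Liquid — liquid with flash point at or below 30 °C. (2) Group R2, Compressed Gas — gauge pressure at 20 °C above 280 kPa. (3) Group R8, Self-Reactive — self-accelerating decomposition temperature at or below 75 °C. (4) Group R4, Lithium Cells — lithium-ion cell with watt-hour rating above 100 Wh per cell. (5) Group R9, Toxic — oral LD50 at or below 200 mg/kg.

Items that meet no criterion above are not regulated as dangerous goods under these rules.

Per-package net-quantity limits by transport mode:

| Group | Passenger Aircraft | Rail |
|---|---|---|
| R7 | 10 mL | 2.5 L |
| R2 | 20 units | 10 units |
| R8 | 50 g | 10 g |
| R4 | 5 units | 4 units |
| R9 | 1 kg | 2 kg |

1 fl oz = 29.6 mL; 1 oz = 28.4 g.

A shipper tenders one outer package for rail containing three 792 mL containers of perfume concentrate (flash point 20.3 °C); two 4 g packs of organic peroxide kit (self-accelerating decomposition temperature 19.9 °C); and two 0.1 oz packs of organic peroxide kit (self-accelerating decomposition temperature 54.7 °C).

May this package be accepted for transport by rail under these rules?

No

Flash point 20.3 °C meets the Group R7 criterion (Flammable Liquid), so the perfume concentrate is Group R7.
The organic peroxide kit has self-accelerating decomposition temperature 19.9 °C, which is ≤ 75 °C, so it is Group R8 (Self-Reactive).
With self-accelerating decomposition temperature 54.7 °C (≤ 75 °C), the organic peroxide kit falls in Group R8.
Group R8 net quantity: (two 4 g packs = 8 g) + (two 0.1 oz packs = 5.68 g) = 13.68 g.
13.68 g exceeds the rail limit of 10 g for Group R8.
Group R7 quantity: three 792 mL containers = 2.376 L.
2.376 L is within the rail limit of 2.5 L for Group R7.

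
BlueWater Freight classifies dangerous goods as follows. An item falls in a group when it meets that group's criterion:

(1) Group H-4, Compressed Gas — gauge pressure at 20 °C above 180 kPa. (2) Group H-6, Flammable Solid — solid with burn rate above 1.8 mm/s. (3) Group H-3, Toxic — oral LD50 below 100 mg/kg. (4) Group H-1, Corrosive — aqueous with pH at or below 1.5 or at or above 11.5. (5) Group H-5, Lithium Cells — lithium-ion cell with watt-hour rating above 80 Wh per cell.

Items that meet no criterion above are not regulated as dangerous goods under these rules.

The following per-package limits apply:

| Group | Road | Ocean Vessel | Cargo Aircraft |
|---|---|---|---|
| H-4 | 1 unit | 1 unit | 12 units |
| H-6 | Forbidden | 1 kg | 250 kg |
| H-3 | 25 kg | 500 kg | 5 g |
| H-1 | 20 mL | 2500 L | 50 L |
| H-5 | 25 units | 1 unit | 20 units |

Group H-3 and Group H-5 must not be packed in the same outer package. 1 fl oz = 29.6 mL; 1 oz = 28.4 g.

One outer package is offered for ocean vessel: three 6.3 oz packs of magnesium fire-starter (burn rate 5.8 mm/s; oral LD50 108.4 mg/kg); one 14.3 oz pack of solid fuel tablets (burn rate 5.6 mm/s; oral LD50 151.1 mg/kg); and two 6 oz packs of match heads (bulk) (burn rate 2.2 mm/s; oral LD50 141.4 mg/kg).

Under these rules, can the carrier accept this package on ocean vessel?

With burn rate 5.8 mm/s (> 1.8 mm/s), the magnesium fire-starter falls in Group H-6.
Burn rate 5.6 mm/s meets the Group H-6 criterion (Flammable Solid), so the solid fuel tablets are Group H-6.
Match heads (bulk): burn rate 2.2 mm/s > 1.8 mm/s → Group H-6 (Flammable Solid).
Total Group H-6: (three 6.3 oz packs = 536.76 g) + (one 14.3 oz pack = 406.12 g) + (two 6 oz packs = 340.8 g) = 1283.68 g.
That exceeds the Group H-6 ocean vessel limit of 1 kg.

No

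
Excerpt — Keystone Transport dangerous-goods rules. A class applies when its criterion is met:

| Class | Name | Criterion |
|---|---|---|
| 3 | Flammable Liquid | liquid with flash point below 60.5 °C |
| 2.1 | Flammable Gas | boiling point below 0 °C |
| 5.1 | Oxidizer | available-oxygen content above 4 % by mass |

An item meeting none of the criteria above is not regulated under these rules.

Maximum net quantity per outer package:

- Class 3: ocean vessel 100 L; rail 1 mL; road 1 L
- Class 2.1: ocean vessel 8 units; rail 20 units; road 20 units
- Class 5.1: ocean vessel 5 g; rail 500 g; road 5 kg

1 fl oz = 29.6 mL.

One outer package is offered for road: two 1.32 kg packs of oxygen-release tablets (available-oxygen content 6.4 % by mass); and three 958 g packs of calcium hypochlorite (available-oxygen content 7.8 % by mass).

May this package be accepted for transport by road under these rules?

Oxygen-release tablets: available-oxygen content 6.4 % by mass > 4 % by mass → Class 5.1 (Oxidizer).
The calcium hypochlorite has available-oxygen content 7.8 % by mass, which is > 4 % by mass, so it is Class 5.1 (Oxidizer).
Total Class 5.1: (two 1.32 kg packs = 2.64 kg) + (three 958 g packs = 2.874 kg) = 5.514 kg.
5.514 kg exceeds the road limit of 5 kg for Class 5.1.

No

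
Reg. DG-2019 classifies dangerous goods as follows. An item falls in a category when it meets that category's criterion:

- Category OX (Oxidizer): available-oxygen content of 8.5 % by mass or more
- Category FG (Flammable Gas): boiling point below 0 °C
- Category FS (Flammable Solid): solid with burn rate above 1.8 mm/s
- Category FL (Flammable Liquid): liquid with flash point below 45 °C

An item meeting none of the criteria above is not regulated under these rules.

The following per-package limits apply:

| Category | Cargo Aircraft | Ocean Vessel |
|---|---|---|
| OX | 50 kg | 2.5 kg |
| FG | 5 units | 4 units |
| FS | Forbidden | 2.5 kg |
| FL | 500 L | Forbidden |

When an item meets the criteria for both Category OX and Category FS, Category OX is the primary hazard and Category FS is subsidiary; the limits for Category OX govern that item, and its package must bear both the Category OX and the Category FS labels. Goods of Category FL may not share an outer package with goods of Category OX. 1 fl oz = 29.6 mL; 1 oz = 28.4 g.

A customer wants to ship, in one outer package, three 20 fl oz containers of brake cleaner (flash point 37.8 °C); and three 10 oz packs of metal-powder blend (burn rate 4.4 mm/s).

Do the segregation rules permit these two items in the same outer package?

The brake cleaner has flash point 37.8 °C, which is < 45 °C, so it is Category FL (Flammable Liquid).
Burn rate 4.4 mm/s meets the Category FS criterion (Flammable Solid), so the metal-powder blend is Category FS.
No segregation rule bars Category FL with Category FS.

Yes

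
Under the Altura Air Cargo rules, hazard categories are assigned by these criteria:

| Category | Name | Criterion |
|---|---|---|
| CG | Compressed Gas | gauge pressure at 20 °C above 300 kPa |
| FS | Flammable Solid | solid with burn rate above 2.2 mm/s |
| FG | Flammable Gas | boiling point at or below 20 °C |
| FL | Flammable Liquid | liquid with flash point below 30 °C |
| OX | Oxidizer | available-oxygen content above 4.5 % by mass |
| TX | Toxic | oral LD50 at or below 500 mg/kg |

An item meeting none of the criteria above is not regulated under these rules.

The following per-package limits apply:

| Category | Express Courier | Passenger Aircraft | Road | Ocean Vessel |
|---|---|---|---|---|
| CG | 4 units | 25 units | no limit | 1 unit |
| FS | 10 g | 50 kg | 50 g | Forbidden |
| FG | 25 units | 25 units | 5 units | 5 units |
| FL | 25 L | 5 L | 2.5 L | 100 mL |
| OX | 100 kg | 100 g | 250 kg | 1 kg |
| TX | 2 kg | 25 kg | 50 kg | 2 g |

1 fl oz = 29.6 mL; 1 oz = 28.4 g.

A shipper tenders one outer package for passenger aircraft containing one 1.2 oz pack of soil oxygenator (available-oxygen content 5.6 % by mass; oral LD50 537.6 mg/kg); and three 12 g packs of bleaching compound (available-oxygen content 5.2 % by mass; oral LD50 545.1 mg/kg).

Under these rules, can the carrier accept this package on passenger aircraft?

Yes

The soil oxygenator has available-oxygen content 5.6 % by mass, which is > 4.5 % by mass, so it is Category OX (Oxidizer).
The bleaching compound has available-oxygen content 5.2 % by mass, which is > 4.5 % by mass, so it is Category OX (Oxidizer).
Category OX net quantity: (one 1.2 oz pack = 34.08 g) + (three 12 g packs = 36 g) = 70.08 g.
70.08 g ≤ 100 g (passenger aircraft limit, Category OX) — within limit.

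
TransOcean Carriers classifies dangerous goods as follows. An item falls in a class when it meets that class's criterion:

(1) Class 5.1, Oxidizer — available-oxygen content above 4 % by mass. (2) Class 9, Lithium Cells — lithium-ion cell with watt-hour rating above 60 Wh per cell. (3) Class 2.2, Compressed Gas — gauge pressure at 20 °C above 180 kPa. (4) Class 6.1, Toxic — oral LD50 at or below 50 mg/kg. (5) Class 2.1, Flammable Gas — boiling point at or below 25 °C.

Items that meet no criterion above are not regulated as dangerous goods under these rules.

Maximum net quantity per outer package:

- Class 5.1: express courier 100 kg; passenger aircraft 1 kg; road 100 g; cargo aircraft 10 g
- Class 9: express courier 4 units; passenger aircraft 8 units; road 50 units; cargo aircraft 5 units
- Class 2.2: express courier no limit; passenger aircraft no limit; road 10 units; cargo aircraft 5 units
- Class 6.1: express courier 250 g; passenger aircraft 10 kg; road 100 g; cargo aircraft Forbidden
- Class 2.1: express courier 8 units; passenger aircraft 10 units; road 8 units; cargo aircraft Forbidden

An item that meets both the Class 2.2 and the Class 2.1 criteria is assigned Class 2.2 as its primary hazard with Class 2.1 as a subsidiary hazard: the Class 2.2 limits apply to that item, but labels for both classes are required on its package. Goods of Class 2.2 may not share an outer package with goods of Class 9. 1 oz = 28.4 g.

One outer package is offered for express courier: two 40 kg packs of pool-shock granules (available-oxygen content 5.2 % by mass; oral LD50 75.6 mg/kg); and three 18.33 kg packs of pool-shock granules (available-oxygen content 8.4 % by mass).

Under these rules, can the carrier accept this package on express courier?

The pool-shock granules have available-oxygen content 5.2 % by mass, which is > 4 % by mass, so they are Class 5.1 (Oxidizer).
With available-oxygen content 8.4 % by mass (> 4 % by mass), the pool-shock granules fall in Class 5.1.
Total Class 5.1: (two 40 kg packs = 80 kg) + (three 18.33 kg packs = 54.99 kg) = 134.99 kg.
That exceeds the Class 5.1 express courier limit of 100 kg.

No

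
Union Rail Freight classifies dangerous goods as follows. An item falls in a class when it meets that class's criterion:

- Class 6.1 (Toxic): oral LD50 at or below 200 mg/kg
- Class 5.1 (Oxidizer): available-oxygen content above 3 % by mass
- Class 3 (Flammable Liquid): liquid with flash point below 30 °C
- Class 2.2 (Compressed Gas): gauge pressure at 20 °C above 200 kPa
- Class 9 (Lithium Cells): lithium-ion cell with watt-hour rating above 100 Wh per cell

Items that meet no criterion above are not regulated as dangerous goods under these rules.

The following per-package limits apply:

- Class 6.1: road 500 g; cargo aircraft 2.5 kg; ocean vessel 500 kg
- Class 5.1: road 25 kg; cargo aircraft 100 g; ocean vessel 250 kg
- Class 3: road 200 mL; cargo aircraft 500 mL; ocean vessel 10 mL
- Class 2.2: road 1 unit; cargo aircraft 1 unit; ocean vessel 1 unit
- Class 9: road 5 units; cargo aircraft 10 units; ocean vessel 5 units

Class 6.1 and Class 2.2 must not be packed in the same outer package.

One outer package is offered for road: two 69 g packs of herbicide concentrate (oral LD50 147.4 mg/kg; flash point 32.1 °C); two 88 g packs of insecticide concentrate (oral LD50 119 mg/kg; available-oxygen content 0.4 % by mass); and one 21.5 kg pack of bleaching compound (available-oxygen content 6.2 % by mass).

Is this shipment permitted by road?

Yes

The herbicide concentrate has oral LD50 147.4 mg/kg, which is ≤ 200 mg/kg, so it is Class 6.1 (Toxic).
With oral LD50 119 mg/kg (≤ 200 mg/kg), the insecticide concentrate falls in Class 6.1.
Bleaching compound: available-oxygen content 6.2 % by mass > 3 % by mass → Class 5.1 (Oxidizer).
Class 5.1 quantity: 21.5 kg.
21.5 kg is within the road limit of 25 kg for Class 5.1.
Total Class 6.1: (two 69 g packs = 138 g) + (two 88 g packs = 176 g) = 314 g.
That is within the Class 6.1 road limit of 500 g.
The segregation rule (Class 6.1 with Class 2.2) does not apply to Class 5.1 with Class 6.1.
Every hazard class is within its road limit and no segregation rule is violated.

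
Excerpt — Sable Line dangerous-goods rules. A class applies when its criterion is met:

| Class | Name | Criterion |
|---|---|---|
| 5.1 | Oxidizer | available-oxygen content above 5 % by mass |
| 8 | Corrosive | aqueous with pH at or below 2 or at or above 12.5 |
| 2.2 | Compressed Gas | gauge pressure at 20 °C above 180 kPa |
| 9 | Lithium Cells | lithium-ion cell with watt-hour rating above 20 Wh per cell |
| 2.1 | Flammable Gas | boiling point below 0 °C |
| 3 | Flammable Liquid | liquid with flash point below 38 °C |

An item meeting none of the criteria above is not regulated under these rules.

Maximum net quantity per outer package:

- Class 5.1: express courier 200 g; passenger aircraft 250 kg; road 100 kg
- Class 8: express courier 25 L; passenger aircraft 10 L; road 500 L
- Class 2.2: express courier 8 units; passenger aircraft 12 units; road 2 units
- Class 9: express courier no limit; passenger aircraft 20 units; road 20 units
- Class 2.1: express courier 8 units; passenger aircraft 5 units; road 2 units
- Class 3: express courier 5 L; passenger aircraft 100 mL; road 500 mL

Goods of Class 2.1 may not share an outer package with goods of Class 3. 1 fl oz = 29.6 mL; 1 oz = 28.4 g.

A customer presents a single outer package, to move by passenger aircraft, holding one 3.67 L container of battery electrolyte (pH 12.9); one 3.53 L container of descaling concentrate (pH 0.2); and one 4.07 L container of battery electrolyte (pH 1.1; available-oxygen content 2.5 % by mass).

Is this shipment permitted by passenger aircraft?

No

Battery electrolyte: pH 12.9 ≥ 12.5 → Class 8 (Corrosive).
pH 0.2 meets the Class 8 criterion (Corrosive), so the descaling concentrate is Class 8.
With pH 1.1 (≤ 2), the battery electrolyte falls in Class 8.
Class 8 net quantity: 3.67 L + 3.53 L + 4.07 L = 11.27 L.
That exceeds the Class 8 passenger aircraft limit of 10 L.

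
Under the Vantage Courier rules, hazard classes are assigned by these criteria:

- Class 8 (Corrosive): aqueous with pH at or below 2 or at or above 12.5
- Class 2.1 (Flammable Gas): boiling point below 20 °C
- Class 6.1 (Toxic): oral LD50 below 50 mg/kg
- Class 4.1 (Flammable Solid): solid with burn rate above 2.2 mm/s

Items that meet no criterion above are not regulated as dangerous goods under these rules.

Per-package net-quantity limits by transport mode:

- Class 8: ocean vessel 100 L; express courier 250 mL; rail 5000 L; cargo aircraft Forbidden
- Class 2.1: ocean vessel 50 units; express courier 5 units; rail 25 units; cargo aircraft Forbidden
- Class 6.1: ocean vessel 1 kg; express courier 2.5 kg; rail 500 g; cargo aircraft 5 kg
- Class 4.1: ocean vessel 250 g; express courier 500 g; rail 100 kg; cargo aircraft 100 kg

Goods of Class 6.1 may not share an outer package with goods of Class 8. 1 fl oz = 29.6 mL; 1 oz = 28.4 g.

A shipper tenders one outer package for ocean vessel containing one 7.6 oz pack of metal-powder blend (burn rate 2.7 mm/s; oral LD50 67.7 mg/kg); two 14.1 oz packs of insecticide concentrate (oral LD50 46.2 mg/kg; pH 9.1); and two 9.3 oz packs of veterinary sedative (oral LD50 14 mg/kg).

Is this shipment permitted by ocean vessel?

No

The metal-powder blend has burn rate 2.7 mm/s, which is > 2.2 mm/s, so it is Class 4.1 (Flammable Solid).
The insecticide concentrate has oral LD50 46.2 mg/kg, which is < 50 mg/kg, so it is Class 6.1 (Toxic).
Oral LD50 14 mg/kg meets the Class 6.1 criterion (Toxic), so the veterinary sedative is Class 6.1.
Class 6.1 net quantity: (two 14.1 oz packs = 800.88 g) + (two 9.3 oz packs = 528.24 g) = 1329.12 g.
1329.12 g exceeds the ocean vessel limit of 1 kg for Class 6.1.
Class 4.1 quantity: one 7.6 oz pack = 215.84 g.
215.84 g is within the ocean vessel limit of 250 g for Class 4.1.
The segregation rule (Class 6.1 with Class 8) does not apply to Class 6.1 with Class 4.1.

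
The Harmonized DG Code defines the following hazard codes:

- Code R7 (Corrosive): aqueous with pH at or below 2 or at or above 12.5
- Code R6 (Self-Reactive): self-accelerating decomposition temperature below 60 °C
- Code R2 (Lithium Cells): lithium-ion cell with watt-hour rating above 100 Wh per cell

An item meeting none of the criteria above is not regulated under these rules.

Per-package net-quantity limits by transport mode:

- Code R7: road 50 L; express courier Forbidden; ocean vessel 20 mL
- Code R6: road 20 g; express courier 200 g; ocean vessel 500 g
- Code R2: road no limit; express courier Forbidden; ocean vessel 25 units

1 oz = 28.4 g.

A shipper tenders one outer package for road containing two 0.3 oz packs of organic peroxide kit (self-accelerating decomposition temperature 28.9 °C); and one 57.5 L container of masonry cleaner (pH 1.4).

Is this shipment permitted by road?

Organic peroxide kit: self-accelerating decomposition temperature 28.9 °C < 60 °C → Code R6 (Self-Reactive).
pH 1.4 meets the Code R7 criterion (Corrosive), so the masonry cleaner is Code R7.
Code R7 quantity: 57.5 L.
57.5 L > 50 L (road limit, Code R7) — over the limit.
Code R6 quantity: two 0.3 oz packs = 17.04 g.
17.04 g is within the road limit of 20 g for Code R6.

No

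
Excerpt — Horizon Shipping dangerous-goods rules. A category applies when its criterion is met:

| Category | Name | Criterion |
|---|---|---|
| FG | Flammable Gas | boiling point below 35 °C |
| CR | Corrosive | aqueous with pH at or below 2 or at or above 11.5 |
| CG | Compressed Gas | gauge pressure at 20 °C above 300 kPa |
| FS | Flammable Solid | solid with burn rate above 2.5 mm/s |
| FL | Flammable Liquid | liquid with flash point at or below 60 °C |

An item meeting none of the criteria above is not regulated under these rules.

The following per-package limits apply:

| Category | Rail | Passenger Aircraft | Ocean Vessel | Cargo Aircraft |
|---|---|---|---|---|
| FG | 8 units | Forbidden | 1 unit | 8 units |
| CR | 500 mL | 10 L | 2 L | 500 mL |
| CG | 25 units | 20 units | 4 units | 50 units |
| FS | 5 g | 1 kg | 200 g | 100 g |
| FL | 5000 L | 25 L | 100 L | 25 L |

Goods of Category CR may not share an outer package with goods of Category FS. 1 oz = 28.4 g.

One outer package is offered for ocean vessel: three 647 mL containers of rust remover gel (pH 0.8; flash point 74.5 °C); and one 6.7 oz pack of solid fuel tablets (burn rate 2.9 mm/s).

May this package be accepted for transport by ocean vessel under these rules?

pH 0.8 meets the Category CR criterion (Corrosive), so the rust remover gel is Category CR.
The solid fuel tablets have burn rate 2.9 mm/s, which is > 2.5 mm/s, so they are Category FS (Flammable Solid).
Category CR quantity: three 647 mL containers = 1.941 L.
1.941 L ≤ 2 L (ocean vessel limit, Category CR) — within limit.
Category FS quantity: one 6.7 oz pack = 190.28 g.
190.28 g ≤ 200 g (ocean vessel limit, Category FS) — within limit.
Category CR and Category FS may not share an outer package.

No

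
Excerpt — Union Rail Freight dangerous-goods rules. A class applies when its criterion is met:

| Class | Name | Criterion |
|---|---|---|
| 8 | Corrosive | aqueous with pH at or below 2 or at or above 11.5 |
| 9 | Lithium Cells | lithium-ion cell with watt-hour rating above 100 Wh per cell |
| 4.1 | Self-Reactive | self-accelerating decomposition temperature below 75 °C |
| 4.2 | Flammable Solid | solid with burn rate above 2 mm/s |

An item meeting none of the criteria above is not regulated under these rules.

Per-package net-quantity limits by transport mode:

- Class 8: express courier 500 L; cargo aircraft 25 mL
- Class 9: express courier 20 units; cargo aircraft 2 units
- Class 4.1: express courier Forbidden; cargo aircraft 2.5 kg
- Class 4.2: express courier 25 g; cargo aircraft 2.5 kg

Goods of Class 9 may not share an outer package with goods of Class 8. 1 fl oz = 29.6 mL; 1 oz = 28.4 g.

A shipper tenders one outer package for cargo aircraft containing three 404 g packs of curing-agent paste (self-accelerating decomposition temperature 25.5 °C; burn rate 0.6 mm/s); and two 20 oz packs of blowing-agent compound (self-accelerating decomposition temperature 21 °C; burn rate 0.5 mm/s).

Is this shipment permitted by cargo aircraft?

Yes

The curing-agent paste has self-accelerating decomposition temperature 25.5 °C, which is < 75 °C, so it is Class 4.1 (Self-Reactive).
With self-accelerating decomposition temperature 21 °C (< 75 °C), the blowing-agent compound falls in Class 4.1.
Class 4.1 net quantity: (three 404 g packs = 1.212 kg) + (two 20 oz packs = 1.136 kg) = 2.348 kg.
2.348 kg ≤ 2.5 kg (cargo aircraft limit, Class 4.1) — within limit.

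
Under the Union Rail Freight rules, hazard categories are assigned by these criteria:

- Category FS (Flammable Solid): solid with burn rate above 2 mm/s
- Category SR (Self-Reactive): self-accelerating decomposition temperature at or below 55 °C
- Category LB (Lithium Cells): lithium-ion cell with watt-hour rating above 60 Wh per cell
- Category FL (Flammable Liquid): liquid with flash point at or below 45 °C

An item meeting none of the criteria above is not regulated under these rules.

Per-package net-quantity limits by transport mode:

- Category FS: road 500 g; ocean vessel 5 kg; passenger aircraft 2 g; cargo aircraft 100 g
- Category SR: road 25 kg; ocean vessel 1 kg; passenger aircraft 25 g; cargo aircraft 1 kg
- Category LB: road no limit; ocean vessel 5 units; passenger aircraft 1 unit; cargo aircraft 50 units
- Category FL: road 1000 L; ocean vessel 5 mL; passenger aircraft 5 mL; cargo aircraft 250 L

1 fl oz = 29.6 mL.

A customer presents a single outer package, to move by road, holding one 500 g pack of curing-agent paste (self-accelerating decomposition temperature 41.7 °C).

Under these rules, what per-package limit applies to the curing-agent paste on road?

25 kg

Self-accelerating decomposition temperature 41.7 °C meets the Category SR criterion (Self-Reactive), so the curing-agent paste is Category SR.
The road limit for Category SR is 25 kg.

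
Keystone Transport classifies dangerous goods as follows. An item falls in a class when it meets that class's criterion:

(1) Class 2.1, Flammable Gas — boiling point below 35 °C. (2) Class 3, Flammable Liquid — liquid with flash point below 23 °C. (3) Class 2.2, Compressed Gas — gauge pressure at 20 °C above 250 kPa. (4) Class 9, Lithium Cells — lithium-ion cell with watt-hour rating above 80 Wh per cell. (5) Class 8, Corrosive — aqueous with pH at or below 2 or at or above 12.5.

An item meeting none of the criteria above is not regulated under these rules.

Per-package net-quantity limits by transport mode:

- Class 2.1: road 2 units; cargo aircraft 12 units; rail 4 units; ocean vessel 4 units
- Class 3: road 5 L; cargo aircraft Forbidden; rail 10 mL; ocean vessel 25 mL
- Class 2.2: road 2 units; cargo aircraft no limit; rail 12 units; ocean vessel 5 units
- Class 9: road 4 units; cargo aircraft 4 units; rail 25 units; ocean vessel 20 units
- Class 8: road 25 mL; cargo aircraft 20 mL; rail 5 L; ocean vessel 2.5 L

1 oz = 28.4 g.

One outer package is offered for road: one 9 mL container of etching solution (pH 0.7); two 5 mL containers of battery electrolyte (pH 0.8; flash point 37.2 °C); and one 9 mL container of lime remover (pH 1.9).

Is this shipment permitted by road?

pH 0.7 meets the Class 8 criterion (Corrosive), so the etching solution is Class 8.
The battery electrolyte has pH 0.8, which is ≤ 2, so it is Class 8 (Corrosive).
pH 1.9 meets the Class 8 criterion (Corrosive), so the lime remover is Class 8.
Total Class 8: 9 mL + (two 5 mL containers = 10 mL) + 9 mL = 28 mL.
28 mL exceeds the road limit of 25 mL for Class 8.

No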